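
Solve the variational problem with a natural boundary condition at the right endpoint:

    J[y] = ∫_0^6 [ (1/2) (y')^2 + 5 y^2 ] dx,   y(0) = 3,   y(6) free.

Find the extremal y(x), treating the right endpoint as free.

The Lagrangian L = (1/2) (y')^2 + 5 y^2 gives
    ∂L/∂y = 10 y,   ∂L/∂y' = y'.
Euler-Lagrange: y'' − 10 y = 0.
With k = sqrt(10), the general solution is
    y(x) = A cosh(sqrt(10) x) + B sinh(sqrt(10) x).
Fixed left endpoint y(0) = 3 ⇒ A = 3.
The right endpoint x = 6 is free, so the natural (transversality) condition is ∂L/∂y' |_{x=6} = 0, i.e. y'(6) = 0.
Compute y'(x) = A k sinh(k x) + B k cosh(k x), so
    y'(6) = A k sinh(k·6) + B k cosh(k·6) = 0
    ⇒ B = −A tanh(k·6) = − 3 tanh(sqrt(10)·6).
Therefore the extremal is
    y(x) = 3 cosh(sqrt(10) x) − 3 tanh(sqrt(10)·6) sinh(sqrt(10) x).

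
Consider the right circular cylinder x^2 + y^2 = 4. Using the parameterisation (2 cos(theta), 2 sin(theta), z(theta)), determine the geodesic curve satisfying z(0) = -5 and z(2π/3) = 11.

Parameterise the cylinder of radius R = 2 as
    r(θ) = (2 cos θ, 2 sin θ, z(θ)).
The arc-length element is
    ds = sqrt(4 + (dz/dθ)^2) dθ,
so the Lagrangian is L = sqrt(4 + z'^2).
L depends on z' only, not on z or θ, so ∂L/∂z = 0 and
    ∂L/∂z' = z' / sqrt(4 + z'^2).
The Euler-Lagrange equation gives
    d/dθ( z' / sqrt(4 + z'^2) ) = 0,
so z' is constant. Integrating once:
    z(θ) = a θ + b,
a helix on the cylinder (a straight line when the cylinder is unrolled). The constants a, b are determined by the endpoint conditions.
With endpoint conditions z(0) = -5 and z(2π/3) = 11: from z(0) = b we get b = -5, and a·2π/3 + -5 = 11 gives a = 24/π, so
    z(θ) = (24/π) θ − 5.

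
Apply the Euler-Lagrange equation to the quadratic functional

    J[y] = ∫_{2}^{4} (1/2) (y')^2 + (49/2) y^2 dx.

The Lagrangian is L = (1/2) (y')^2 + (49/2) y^2.
Compute ∂L/∂y = 49y, ∂L/∂y' = y'.
The Euler-Lagrange equation d/dx(∂L/∂y') − ∂L/∂y = 0 reduces to
    y'' − 49 y = 0.
Its general solution is
    y(x) = A e^(7x) + B e^(−7x),
with A, B fixed by the endpoint conditions.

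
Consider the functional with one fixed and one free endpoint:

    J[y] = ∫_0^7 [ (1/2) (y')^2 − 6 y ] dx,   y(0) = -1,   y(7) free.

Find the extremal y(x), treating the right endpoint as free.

The Lagrangian L = (1/2) (y')^2 − 6 y gives
    ∂L/∂y = −6,   ∂L/∂y' = y'.
Euler-Lagrange: d/dx(y') − (−6) = 0, i.e. y'' + 6 = 0, so
    y(x) = −(6/2) x^2 + C1 x + C2.
Fixed left endpoint y(0) = -1 ⇒ C2 = -1.
The right endpoint x = 7 is free, so the natural (transversality) condition is ∂L/∂y' |_{x=7} = 0, i.e. y'(7) = 0.
Compute y'(x) = −6 x + C1, so y'(7) = −42 + C1 = 0 ⇒ C1 = 42.
Therefore the extremal is
    y(x) = −3 x^2 + 42 x − 1.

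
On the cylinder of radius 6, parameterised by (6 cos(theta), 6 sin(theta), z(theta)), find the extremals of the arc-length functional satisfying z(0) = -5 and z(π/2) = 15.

Parameterise the cylinder of radius R = 6 as
    r(θ) = (6 cos θ, 6 sin θ, z(θ)).
The arc-length element is
    ds = sqrt(36 + (dz/dθ)^2) dθ,
so the Lagrangian is L = sqrt(36 + z'^2).
L depends on z' only, not on z or θ, so ∂L/∂z = 0 and
    ∂L/∂z' = z' / sqrt(36 + z'^2).
The Euler-Lagrange equation gives
    d/dθ( z' / sqrt(36 + z'^2) ) = 0,
so z' is constant. Integrating once:
    z(θ) = a θ + b,
a helix on the cylinder (a straight line when the cylinder is unrolled). The constants a, b are determined by the endpoint conditions.
With endpoint conditions z(0) = -5 and z(π/2) = 15: from z(0) = b we get b = -5, and a·π/2 + -5 = 15 gives a = 40/π, so
    z(θ) = (40/π) θ − 5.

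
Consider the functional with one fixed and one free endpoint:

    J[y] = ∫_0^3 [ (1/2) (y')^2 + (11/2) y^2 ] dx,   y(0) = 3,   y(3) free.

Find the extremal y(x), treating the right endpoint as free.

The Lagrangian L = (1/2) (y')^2 + (11/2) y^2 gives
    ∂L/∂y = 11 y,   ∂L/∂y' = y'.
Euler-Lagrange: y'' − 11 y = 0.
With k = sqrt(11), the general solution is
    y(x) = A cosh(sqrt(11) x) + B sinh(sqrt(11) x).
Fixed left endpoint y(0) = 3 ⇒ A = 3.
The right endpoint x = 3 is free, so the natural (transversality) condition is ∂L/∂y' |_{x=3} = 0, i.e. y'(3) = 0.
Compute y'(x) = A k sinh(k x) + B k cosh(k x), so
    y'(3) = A k sinh(k·3) + B k cosh(k·3) = 0
    ⇒ B = −A tanh(k·3) = − 3 tanh(sqrt(11)·3).
Therefore the extremal is
    y(x) = 3 cosh(sqrt(11) x) − 3 tanh(sqrt(11)·3) sinh(sqrt(11) x).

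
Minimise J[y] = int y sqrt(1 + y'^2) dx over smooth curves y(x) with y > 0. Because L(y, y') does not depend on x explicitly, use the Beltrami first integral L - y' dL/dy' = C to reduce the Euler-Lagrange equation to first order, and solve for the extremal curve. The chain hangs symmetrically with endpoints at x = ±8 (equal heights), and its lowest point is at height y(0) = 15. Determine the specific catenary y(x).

The Lagrangian L(y, y') = y sqrt(1 + y'^2) has no explicit x dependence, so the Beltrami identity applies:
    L − y' ∂L/∂y' = C.
Compute ∂L/∂y' = y · y' / sqrt(1 + y'^2). Then
    L − y' ∂L/∂y'
    = y sqrt(1 + y'^2) − y · y'^2 / sqrt(1 + y'^2)
    = y (1 + y'^2 − y'^2) / sqrt(1 + y'^2)
    = y / sqrt(1 + y'^2) = C.
Squaring gives y^2 = C^2 (1 + y'^2), i.e.
    y'^2 = y^2 / C^2 − 1.
Separating variables,
    dy / sqrt(y^2 − C^2) = dx / C,
and integrating gives arccosh(y / C) = (x − a)/C, so
    y(x) = C cosh((x − a)/C),
the catenary. The constants C and a are fixed by the two endpoint conditions (and, for the hanging-chain problem, the length constraint selects C).
Now fit the given data. The endpoints x = ±8 are symmetric at equal height, so the catenary is even about its minimum: a = 0 and y(x) = C cosh(x/C). The lowest point is y(0) = C cosh(0) = C, and we are told y(0) = 15, so C = 15. Therefore
    y(x) = 15 cosh(x/15),
and at the endpoints
    y(±8) = 15 cosh(8/15).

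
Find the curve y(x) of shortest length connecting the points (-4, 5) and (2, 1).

Arc-length functional: J[y] = ∫ sqrt(1 + (y')^2) dx.
Lagrangian L = sqrt(1 + (y')^2) has no explicit y dependence, so ∂L/∂y = 0 and the Euler-Lagrange equation gives
    d/dx( y' / sqrt(1 + (y')^2) ) = 0  ⇒  y' / sqrt(1 + (y')^2) = const.
Hence y' is constant, so y(x) is affine.
Fitting the endpoints (-4, 5) and (2, 1):
    slope m = (1 − 5) / (2 − (-4)) = -2/3,
    intercept c = 5 − m·(-4) = 7/3.
Extremal: y(x) = (-2/3) x + 7/3.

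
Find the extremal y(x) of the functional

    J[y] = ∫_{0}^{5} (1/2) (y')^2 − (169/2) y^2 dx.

The Lagrangian is L = (1/2) (y')^2 − (169/2) y^2.
Compute ∂L/∂y = -169y, ∂L/∂y' = y'.
The Euler-Lagrange equation d/dx(∂L/∂y') − ∂L/∂y = 0 reduces to
    y'' + 169 y = 0.
Its general solution is
    y(x) = A sin(13x) + B cos(13x),
with A, B fixed by the endpoint conditions.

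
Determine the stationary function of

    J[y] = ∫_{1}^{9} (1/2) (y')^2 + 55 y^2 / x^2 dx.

The Lagrangian is L = (1/2) (y')^2 + 55 y^2 / x^2.
Compute ∂L/∂y = 110y/x^2, ∂L/∂y' = y'.
The Euler-Lagrange equation d/dx(∂L/∂y') − ∂L/∂y = 0 reduces to
    y'' − 110/x^2 · y = 0  (x > 0).
Its general solution is
    y(x) = A x^11 + B x^(-10),
with A, B fixed by the endpoint conditions.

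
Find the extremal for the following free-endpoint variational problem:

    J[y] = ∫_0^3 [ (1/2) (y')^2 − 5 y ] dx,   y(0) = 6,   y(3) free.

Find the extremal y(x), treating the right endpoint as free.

The Lagrangian L = (1/2) (y')^2 − 5 y gives
    ∂L/∂y = −5,   ∂L/∂y' = y'.
Euler-Lagrange: d/dx(y') − (−5) = 0, i.e. y'' + 5 = 0, so
    y(x) = −(5/2) x^2 + C1 x + C2.
Fixed left endpoint y(0) = 6 ⇒ C2 = 6.
The right endpoint x = 3 is free, so the natural (transversality) condition is ∂L/∂y' |_{x=3} = 0, i.e. y'(3) = 0.
Compute y'(x) = −5 x + C1, so y'(3) = −15 + C1 = 0 ⇒ C1 = 15.
Therefore the extremal is
    y(x) = −(5/2) x^2 + 15 x + 6.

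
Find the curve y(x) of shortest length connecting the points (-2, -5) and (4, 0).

Arc-length functional: J[y] = ∫ sqrt(1 + (y')^2) dx.
Lagrangian L = sqrt(1 + (y')^2) has no explicit y dependence, so ∂L/∂y = 0 and the Euler-Lagrange equation gives
    d/dx( y' / sqrt(1 + (y')^2) ) = 0  ⇒  y' / sqrt(1 + (y')^2) = const.
Hence y' is constant, so y(x) is affine.
Fitting the endpoints (-2, -5) and (4, 0):
    slope m = (0 − (-5)) / (4 − (-2)) = 5/6,
    intercept c = (-5) − m·(-2) = -10/3.
Extremal: y(x) = (5/6) x - 10/3.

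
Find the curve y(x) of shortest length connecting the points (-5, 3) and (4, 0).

Arc-length functional: J[y] = ∫ sqrt(1 + (y')^2) dx.
Lagrangian L = sqrt(1 + (y')^2) has no explicit y dependence, so ∂L/∂y = 0 and the Euler-Lagrange equation gives
    d/dx( y' / sqrt(1 + (y')^2) ) = 0  ⇒  y' / sqrt(1 + (y')^2) = const.
Hence y' is constant, so y(x) is affine.
Fitting the endpoints (-5, 3) and (4, 0):
    slope m = (0 − 3) / (4 − (-5)) = -1/3,
    intercept c = 3 − m·(-5) = 4/3.
Extremal: y(x) = (-1/3) x + 4/3.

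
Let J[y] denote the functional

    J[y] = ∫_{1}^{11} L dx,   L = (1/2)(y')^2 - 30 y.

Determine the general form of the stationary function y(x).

The Lagrangian is L = (1/2)(y')^2 - 30 y.
∂L/∂y = -30.
∂L/∂y' = y'.
The Euler-Lagrange equation d/dx(∂L/∂y') − ∂L/∂y = 0 becomes:
    y'' + 30 = 0
General solution: y(x) = -15 x^2 + A x + B, where A and B are arbitrary constants fixed by the endpoint conditions.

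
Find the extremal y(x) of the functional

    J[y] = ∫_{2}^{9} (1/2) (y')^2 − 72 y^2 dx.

The Lagrangian is L = (1/2) (y')^2 − 72 y^2.
Compute ∂L/∂y = -144y, ∂L/∂y' = y'.
The Euler-Lagrange equation d/dx(∂L/∂y') − ∂L/∂y = 0 reduces to
    y'' + 144 y = 0.
Its general solution is
    y(x) = A sin(12x) + B cos(12x),
with A, B fixed by the endpoint conditions.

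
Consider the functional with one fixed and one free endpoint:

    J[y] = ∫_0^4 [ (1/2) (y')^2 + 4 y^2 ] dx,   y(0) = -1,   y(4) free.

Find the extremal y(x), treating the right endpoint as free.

The Lagrangian L = (1/2) (y')^2 + 4 y^2 gives
    ∂L/∂y = 8 y,   ∂L/∂y' = y'.
Euler-Lagrange: y'' − 8 y = 0.
With k = sqrt(8), the general solution is
    y(x) = A cosh(sqrt(8) x) + B sinh(sqrt(8) x).
Fixed left endpoint y(0) = -1 ⇒ A = -1.
The right endpoint x = 4 is free, so the natural (transversality) condition is ∂L/∂y' |_{x=4} = 0, i.e. y'(4) = 0.
Compute y'(x) = A k sinh(k x) + B k cosh(k x), so
    y'(4) = A k sinh(k·4) + B k cosh(k·4) = 0
    ⇒ B = −A tanh(k·4) = tanh(sqrt(8)·4).
Therefore the extremal is
    y(x) = −cosh(sqrt(8) x) + tanh(sqrt(8)·4) sinh(sqrt(8) x).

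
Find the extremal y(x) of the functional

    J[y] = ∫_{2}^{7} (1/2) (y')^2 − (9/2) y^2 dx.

The Lagrangian is L = (1/2) (y')^2 − (9/2) y^2.
Compute ∂L/∂y = -9y, ∂L/∂y' = y'.
The Euler-Lagrange equation d/dx(∂L/∂y') − ∂L/∂y = 0 reduces to
    y'' + 9 y = 0.
Its general solution is
    y(x) = A sin(3x) + B cos(3x),
with A, B fixed by the endpoint conditions.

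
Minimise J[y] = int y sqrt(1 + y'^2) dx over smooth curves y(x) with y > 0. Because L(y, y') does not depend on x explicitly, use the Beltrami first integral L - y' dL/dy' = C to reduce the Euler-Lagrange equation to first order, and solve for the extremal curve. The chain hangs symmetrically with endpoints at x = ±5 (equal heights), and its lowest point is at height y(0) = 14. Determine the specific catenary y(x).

The Lagrangian L(y, y') = y sqrt(1 + y'^2) has no explicit x dependence, so the Beltrami identity applies:
    L − y' ∂L/∂y' = C.
Compute ∂L/∂y' = y · y' / sqrt(1 + y'^2). Then
    L − y' ∂L/∂y'
    = y sqrt(1 + y'^2) − y · y'^2 / sqrt(1 + y'^2)
    = y (1 + y'^2 − y'^2) / sqrt(1 + y'^2)
    = y / sqrt(1 + y'^2) = C.
Squaring gives y^2 = C^2 (1 + y'^2), i.e.
    y'^2 = y^2 / C^2 − 1.
Separating variables,
    dy / sqrt(y^2 − C^2) = dx / C,
and integrating gives arccosh(y / C) = (x − a)/C, so
    y(x) = C cosh((x − a)/C),
the catenary. The constants C and a are fixed by the two endpoint conditions (and, for the hanging-chain problem, the length constraint selects C).
Now fit the given data. The endpoints x = ±5 are symmetric at equal height, so the catenary is even about its minimum: a = 0 and y(x) = C cosh(x/C). The lowest point is y(0) = C cosh(0) = C, and we are told y(0) = 14, so C = 14. Therefore
    y(x) = 14 cosh(x/14),
and at the endpoints
    y(±5) = 14 cosh(5/14).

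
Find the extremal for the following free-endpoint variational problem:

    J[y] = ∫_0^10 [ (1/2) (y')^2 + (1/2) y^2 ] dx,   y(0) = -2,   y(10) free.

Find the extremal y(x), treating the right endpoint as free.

The Lagrangian L = (1/2) (y')^2 + (1/2) y^2 gives
    ∂L/∂y = 1 y,   ∂L/∂y' = y'.
Euler-Lagrange: y'' − y = 0.
With k = 1, the general solution is
    y(x) = A cosh(x) + B sinh(x).
Fixed left endpoint y(0) = -2 ⇒ A = -2.
The right endpoint x = 10 is free, so the natural (transversality) condition is ∂L/∂y' |_{x=10} = 0, i.e. y'(10) = 0.
Compute y'(x) = A k sinh(k x) + B k cosh(k x), so
    y'(10) = A k sinh(k·10) + B k cosh(k·10) = 0
    ⇒ B = −A tanh(k·10) = 2 tanh(1·10).
Therefore the extremal is
    y(x) = −2 cosh(1 x) + 2 tanh(1·10) sinh(1 x).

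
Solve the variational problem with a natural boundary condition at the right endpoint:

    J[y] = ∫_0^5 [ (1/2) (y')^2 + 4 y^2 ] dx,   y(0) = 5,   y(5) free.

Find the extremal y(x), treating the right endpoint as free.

The Lagrangian L = (1/2) (y')^2 + 4 y^2 gives
    ∂L/∂y = 8 y,   ∂L/∂y' = y'.
Euler-Lagrange: y'' − 8 y = 0.
With k = sqrt(8), the general solution is
    y(x) = A cosh(sqrt(8) x) + B sinh(sqrt(8) x).
Fixed left endpoint y(0) = 5 ⇒ A = 5.
The right endpoint x = 5 is free, so the natural (transversality) condition is ∂L/∂y' |_{x=5} = 0, i.e. y'(5) = 0.
Compute y'(x) = A k sinh(k x) + B k cosh(k x), so
    y'(5) = A k sinh(k·5) + B k cosh(k·5) = 0
    ⇒ B = −A tanh(k·5) = − 5 tanh(sqrt(8)·5).
Therefore the extremal is
    y(x) = 5 cosh(sqrt(8) x) − 5 tanh(sqrt(8)·5) sinh(sqrt(8) x).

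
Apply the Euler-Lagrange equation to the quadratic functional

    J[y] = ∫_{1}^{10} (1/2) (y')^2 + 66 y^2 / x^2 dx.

The Lagrangian is L = (1/2) (y')^2 + 66 y^2 / x^2.
Compute ∂L/∂y = 132y/x^2, ∂L/∂y' = y'.
The Euler-Lagrange equation d/dx(∂L/∂y') − ∂L/∂y = 0 reduces to
    y'' − 132/x^2 · y = 0  (x > 0).
Its general solution is
    y(x) = A x^12 + B x^(-11),
with A, B fixed by the endpoint conditions.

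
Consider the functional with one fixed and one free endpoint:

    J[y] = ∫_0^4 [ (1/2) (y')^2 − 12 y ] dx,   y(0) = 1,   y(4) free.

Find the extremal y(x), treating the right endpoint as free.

The Lagrangian L = (1/2) (y')^2 − 12 y gives
    ∂L/∂y = −12,   ∂L/∂y' = y'.
Euler-Lagrange: d/dx(y') − (−12) = 0, i.e. y'' + 12 = 0, so
    y(x) = −(12/2) x^2 + C1 x + C2.
Fixed left endpoint y(0) = 1 ⇒ C2 = 1.
The right endpoint x = 4 is free, so the natural (transversality) condition is ∂L/∂y' |_{x=4} = 0, i.e. y'(4) = 0.
Compute y'(x) = −12 x + C1, so y'(4) = −48 + C1 = 0 ⇒ C1 = 48.
Therefore the extremal is
    y(x) = −6 x^2 + 48 x + 1.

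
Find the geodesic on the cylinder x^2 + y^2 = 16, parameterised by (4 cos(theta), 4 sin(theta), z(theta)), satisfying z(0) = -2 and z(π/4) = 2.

Parameterise the cylinder of radius R = 4 as
    r(θ) = (4 cos θ, 4 sin θ, z(θ)).
The arc-length element is
    ds = sqrt(16 + (dz/dθ)^2) dθ,
so the Lagrangian is L = sqrt(16 + z'^2).
L depends on z' only, not on z or θ, so ∂L/∂z = 0 and
    ∂L/∂z' = z' / sqrt(16 + z'^2).
The Euler-Lagrange equation gives
    d/dθ( z' / sqrt(16 + z'^2) ) = 0,
so z' is constant. Integrating once:
    z(θ) = a θ + b,
a helix on the cylinder (a straight line when the cylinder is unrolled). The constants a, b are determined by the endpoint conditions.
With endpoint conditions z(0) = -2 and z(π/4) = 2: from z(0) = b we get b = -2, and a·π/4 + -2 = 2 gives a = 16/π, so
    z(θ) = (16/π) θ − 2.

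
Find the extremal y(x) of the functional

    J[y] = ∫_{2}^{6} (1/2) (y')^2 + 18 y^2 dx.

The Lagrangian is L = (1/2) (y')^2 + 18 y^2.
Compute ∂L/∂y = 36y, ∂L/∂y' = y'.
The Euler-Lagrange equation d/dx(∂L/∂y') − ∂L/∂y = 0 reduces to
    y'' − 36 y = 0.
Its general solution is
    y(x) = A e^(6x) + B e^(−6x),
with A, B fixed by the endpoint conditions.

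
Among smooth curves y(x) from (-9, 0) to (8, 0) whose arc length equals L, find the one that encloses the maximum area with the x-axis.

Set up the augmented Lagrangian using a multiplier λ for the length constraint:
    F(y, y') = y − λ sqrt(1 + y'^2).
F has no explicit x dependence, so the Beltrami identity yields a first integral
    F − y' ∂F/∂y' = C.
Compute ∂F/∂y' = −λ y' / sqrt(1 + y'^2). Then
    y − λ sqrt(1 + y'^2) + λ y'^2 / sqrt(1 + y'^2) = C
    ⇒  y − λ / sqrt(1 + y'^2) = C.
Solving for y' and integrating gives
    (x − a)^2 + (y − b)^2 = λ^2,
a circular arc of radius λ. The constants a, b are determined by the endpoint conditions y(-9) = y(8) = 0, and λ is fixed implicitly by the length constraint
    ∫_{-9}^{8} sqrt(1 + y'^2) dx = L.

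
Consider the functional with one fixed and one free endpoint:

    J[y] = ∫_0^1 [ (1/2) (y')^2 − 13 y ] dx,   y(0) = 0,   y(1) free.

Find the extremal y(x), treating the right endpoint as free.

The Lagrangian L = (1/2) (y')^2 − 13 y gives
    ∂L/∂y = −13,   ∂L/∂y' = y'.
Euler-Lagrange: d/dx(y') − (−13) = 0, i.e. y'' + 13 = 0, so
    y(x) = −(13/2) x^2 + C1 x + C2.
Fixed left endpoint y(0) = 0 ⇒ C2 = 0.
The right endpoint x = 1 is free, so the natural (transversality) condition is ∂L/∂y' |_{x=1} = 0, i.e. y'(1) = 0.
Compute y'(x) = −13 x + C1, so y'(1) = −13 + C1 = 0 ⇒ C1 = 13.
Therefore the extremal is
    y(x) = −(13/2) x^2 + 13 x.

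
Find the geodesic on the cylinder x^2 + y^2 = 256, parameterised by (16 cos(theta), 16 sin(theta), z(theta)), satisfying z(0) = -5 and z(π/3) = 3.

Parameterise the cylinder of radius R = 16 as
    r(θ) = (16 cos θ, 16 sin θ, z(θ)).
The arc-length element is
    ds = sqrt(256 + (dz/dθ)^2) dθ,
so the Lagrangian is L = sqrt(256 + z'^2).
L depends on z' only, not on z or θ, so ∂L/∂z = 0 and
    ∂L/∂z' = z' / sqrt(256 + z'^2).
The Euler-Lagrange equation gives
    d/dθ( z' / sqrt(256 + z'^2) ) = 0,
so z' is constant. Integrating once:
    z(θ) = a θ + b,
a helix on the cylinder (a straight line when the cylinder is unrolled). The constants a, b are determined by the endpoint conditions.
With endpoint conditions z(0) = -5 and z(π/3) = 3: from z(0) = b we get b = -5, and a·π/3 + -5 = 3 gives a = 24/π, so
    z(θ) = (24/π) θ − 5.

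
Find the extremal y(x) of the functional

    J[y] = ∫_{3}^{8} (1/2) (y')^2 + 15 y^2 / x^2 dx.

The Lagrangian is L = (1/2) (y')^2 + 15 y^2 / x^2.
Compute ∂L/∂y = 30y/x^2, ∂L/∂y' = y'.
The Euler-Lagrange equation d/dx(∂L/∂y') − ∂L/∂y = 0 reduces to
    y'' − 30/x^2 · y = 0  (x > 0).
Its general solution is
    y(x) = A x^6 + B x^(-5),
with A, B fixed by the endpoint conditions.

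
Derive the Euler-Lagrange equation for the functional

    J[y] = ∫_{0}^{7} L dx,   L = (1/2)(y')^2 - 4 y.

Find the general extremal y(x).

The Lagrangian is L = (1/2)(y')^2 - 4 y.
∂L/∂y = -4.
∂L/∂y' = y'.
The Euler-Lagrange equation d/dx(∂L/∂y') − ∂L/∂y = 0 becomes:
    y'' + 4 = 0
General solution: y(x) = -2 x^2 + A x + B, where A and B are arbitrary constants fixed by the endpoint conditions.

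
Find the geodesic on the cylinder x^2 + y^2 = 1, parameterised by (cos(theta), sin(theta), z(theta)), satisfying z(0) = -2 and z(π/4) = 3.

Parameterise the cylinder of radius R = 1 as
    r(θ) = (cos θ, sin θ, z(θ)).
The arc-length element is
    ds = sqrt(1 + (dz/dθ)^2) dθ,
so the Lagrangian is L = sqrt(1 + z'^2).
L depends on z' only, not on z or θ, so ∂L/∂z = 0 and
    ∂L/∂z' = z' / sqrt(1 + z'^2).
The Euler-Lagrange equation gives
    d/dθ( z' / sqrt(1 + z'^2) ) = 0,
so z' is constant. Integrating once:
    z(θ) = a θ + b,
a helix on the cylinder (a straight line when the cylinder is unrolled). The constants a, b are determined by the endpoint conditions.
With endpoint conditions z(0) = -2 and z(π/4) = 3: from z(0) = b we get b = -2, and a·π/4 + -2 = 3 gives a = 20/π, so
    z(θ) = (20/π) θ − 2.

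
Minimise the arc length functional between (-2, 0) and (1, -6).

Arc-length functional: J[y] = ∫ sqrt(1 + (y')^2) dx.
Lagrangian L = sqrt(1 + (y')^2) has no explicit y dependence, so ∂L/∂y = 0 and the Euler-Lagrange equation gives
    d/dx( y' / sqrt(1 + (y')^2) ) = 0  ⇒  y' / sqrt(1 + (y')^2) = const.
Hence y' is constant, so y(x) is affine.
Fitting the endpoints (-2, 0) and (1, -6):
    slope m = ((-6) − 0) / (1 − (-2)) = -2,
    intercept c = 0 − m·(-2) = -4.
Extremal: y(x) = -2 x - 4.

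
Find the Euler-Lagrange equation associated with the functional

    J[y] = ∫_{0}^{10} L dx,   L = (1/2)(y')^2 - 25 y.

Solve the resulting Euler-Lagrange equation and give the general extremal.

The Lagrangian is L = (1/2)(y')^2 - 25 y.
∂L/∂y = -25.
∂L/∂y' = y'.
The Euler-Lagrange equation d/dx(∂L/∂y') − ∂L/∂y = 0 becomes:
    y'' + 25 = 0
General solution: y(x) = -(25/2) x^2 + A x + B, where A and B are arbitrary constants fixed by the endpoint conditions.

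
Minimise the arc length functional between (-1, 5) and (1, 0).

Arc-length functional: J[y] = ∫ sqrt(1 + (y')^2) dx.
Lagrangian L = sqrt(1 + (y')^2) has no explicit y dependence, so ∂L/∂y = 0 and the Euler-Lagrange equation gives
    d/dx( y' / sqrt(1 + (y')^2) ) = 0  ⇒  y' / sqrt(1 + (y')^2) = const.
Hence y' is constant, so y(x) is affine.
Fitting the endpoints (-1, 5) and (1, 0):
    slope m = (0 − 5) / (1 − (-1)) = -5/2,
    intercept c = 5 − m·(-1) = 5/2.
Extremal: y(x) = (-5/2) x + 5/2.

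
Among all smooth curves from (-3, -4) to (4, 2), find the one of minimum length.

Arc-length functional: J[y] = ∫ sqrt(1 + (y')^2) dx.
Lagrangian L = sqrt(1 + (y')^2) has no explicit y dependence, so ∂L/∂y = 0 and the Euler-Lagrange equation gives
    d/dx( y' / sqrt(1 + (y')^2) ) = 0  ⇒  y' / sqrt(1 + (y')^2) = const.
Hence y' is constant, so y(x) is affine.
Fitting the endpoints (-3, -4) and (4, 2):
    slope m = (2 − (-4)) / (4 − (-3)) = 6/7,
    intercept c = (-4) − m·(-3) = -10/7.
Extremal: y(x) = (6/7) x - 10/7.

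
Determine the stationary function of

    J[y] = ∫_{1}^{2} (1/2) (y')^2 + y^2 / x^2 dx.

The Lagrangian is L = (1/2) (y')^2 + y^2 / x^2.
Compute ∂L/∂y = 2y/x^2, ∂L/∂y' = y'.
The Euler-Lagrange equation d/dx(∂L/∂y') − ∂L/∂y = 0 reduces to
    y'' − 2/x^2 · y = 0  (x > 0).
Its general solution is
    y(x) = A x^2 + B / x,
with A, B fixed by the endpoint conditions.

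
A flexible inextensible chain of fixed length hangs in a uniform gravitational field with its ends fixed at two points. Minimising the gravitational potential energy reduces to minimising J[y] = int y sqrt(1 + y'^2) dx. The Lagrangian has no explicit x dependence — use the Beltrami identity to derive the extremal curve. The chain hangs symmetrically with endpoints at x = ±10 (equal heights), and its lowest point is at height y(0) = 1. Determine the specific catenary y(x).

The Lagrangian L(y, y') = y sqrt(1 + y'^2) has no explicit x dependence, so the Beltrami identity applies:
    L − y' ∂L/∂y' = C.
Compute ∂L/∂y' = y · y' / sqrt(1 + y'^2). Then
    L − y' ∂L/∂y'
    = y sqrt(1 + y'^2) − y · y'^2 / sqrt(1 + y'^2)
    = y (1 + y'^2 − y'^2) / sqrt(1 + y'^2)
    = y / sqrt(1 + y'^2) = C.
Squaring gives y^2 = C^2 (1 + y'^2), i.e.
    y'^2 = y^2 / C^2 − 1.
Separating variables,
    dy / sqrt(y^2 − C^2) = dx / C,
and integrating gives arccosh(y / C) = (x − a)/C, so
    y(x) = C cosh((x − a)/C),
the catenary. The constants C and a are fixed by the two endpoint conditions (and, for the hanging-chain problem, the length constraint selects C).
Now fit the given data. The endpoints x = ±10 are symmetric at equal height, so the catenary is even about its minimum: a = 0 and y(x) = C cosh(x/C). The lowest point is y(0) = C cosh(0) = C, and we are told y(0) = 1, so C = 1. Therefore
    y(x) = cosh(x),
and at the endpoints
    y(±10) = cosh(10).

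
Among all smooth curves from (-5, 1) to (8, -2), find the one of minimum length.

Arc-length functional: J[y] = ∫ sqrt(1 + (y')^2) dx.
Lagrangian L = sqrt(1 + (y')^2) has no explicit y dependence, so ∂L/∂y = 0 and the Euler-Lagrange equation gives
    d/dx( y' / sqrt(1 + (y')^2) ) = 0  ⇒  y' / sqrt(1 + (y')^2) = const.
Hence y' is constant, so y(x) is affine.
Fitting the endpoints (-5, 1) and (8, -2):
    slope m = ((-2) − 1) / (8 − (-5)) = -3/13,
    intercept c = 1 − m·(-5) = -2/13.
Extremal: y(x) = (-3/13) x - 2/13.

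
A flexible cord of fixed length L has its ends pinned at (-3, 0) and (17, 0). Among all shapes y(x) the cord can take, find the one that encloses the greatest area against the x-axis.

Set up the augmented Lagrangian using a multiplier λ for the length constraint:
    F(y, y') = y − λ sqrt(1 + y'^2).
F has no explicit x dependence, so the Beltrami identity yields a first integral
    F − y' ∂F/∂y' = C.
Compute ∂F/∂y' = −λ y' / sqrt(1 + y'^2). Then
    y − λ sqrt(1 + y'^2) + λ y'^2 / sqrt(1 + y'^2) = C
    ⇒  y − λ / sqrt(1 + y'^2) = C.
Solving for y' and integrating gives
    (x − a)^2 + (y − b)^2 = λ^2,
a circular arc of radius λ. The constants a, b are determined by the endpoint conditions y(-3) = y(17) = 0, and λ is fixed implicitly by the length constraint
    ∫_{-3}^{17} sqrt(1 + y'^2) dx = L.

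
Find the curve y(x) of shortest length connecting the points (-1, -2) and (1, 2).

Arc-length functional: J[y] = ∫ sqrt(1 + (y')^2) dx.
Lagrangian L = sqrt(1 + (y')^2) has no explicit y dependence, so ∂L/∂y = 0 and the Euler-Lagrange equation gives
    d/dx( y' / sqrt(1 + (y')^2) ) = 0  ⇒  y' / sqrt(1 + (y')^2) = const.
Hence y' is constant, so y(x) is affine.
Fitting the endpoints (-1, -2) and (1, 2):
    slope m = (2 − (-2)) / (1 − (-1)) = 2,
    intercept c = (-2) − m·(-1) = 0.
Extremal: y(x) = 2 x.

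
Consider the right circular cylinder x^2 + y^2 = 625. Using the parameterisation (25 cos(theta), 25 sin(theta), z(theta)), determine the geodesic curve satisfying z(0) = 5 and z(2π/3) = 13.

Parameterise the cylinder of radius R = 25 as
    r(θ) = (25 cos θ, 25 sin θ, z(θ)).
The arc-length element is
    ds = sqrt(625 + (dz/dθ)^2) dθ,
so the Lagrangian is L = sqrt(625 + z'^2).
L depends on z' only, not on z or θ, so ∂L/∂z = 0 and
    ∂L/∂z' = z' / sqrt(625 + z'^2).
The Euler-Lagrange equation gives
    d/dθ( z' / sqrt(625 + z'^2) ) = 0,
so z' is constant. Integrating once:
    z(θ) = a θ + b,
a helix on the cylinder (a straight line when the cylinder is unrolled). The constants a, b are determined by the endpoint conditions.
With endpoint conditions z(0) = 5 and z(2π/3) = 13: from z(0) = b we get b = 5, and a·2π/3 + 5 = 13 gives a = 12/π, so
    z(θ) = (12/π) θ + 5.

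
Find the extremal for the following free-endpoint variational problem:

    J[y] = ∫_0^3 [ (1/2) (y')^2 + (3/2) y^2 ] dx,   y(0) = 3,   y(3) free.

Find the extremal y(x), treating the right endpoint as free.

The Lagrangian L = (1/2) (y')^2 + (3/2) y^2 gives
    ∂L/∂y = 3 y,   ∂L/∂y' = y'.
Euler-Lagrange: y'' − 3 y = 0.
With k = sqrt(3), the general solution is
    y(x) = A cosh(sqrt(3) x) + B sinh(sqrt(3) x).
Fixed left endpoint y(0) = 3 ⇒ A = 3.
The right endpoint x = 3 is free, so the natural (transversality) condition is ∂L/∂y' |_{x=3} = 0, i.e. y'(3) = 0.
Compute y'(x) = A k sinh(k x) + B k cosh(k x), so
    y'(3) = A k sinh(k·3) + B k cosh(k·3) = 0
    ⇒ B = −A tanh(k·3) = − 3 tanh(sqrt(3)·3).
Therefore the extremal is
    y(x) = 3 cosh(sqrt(3) x) − 3 tanh(sqrt(3)·3) sinh(sqrt(3) x).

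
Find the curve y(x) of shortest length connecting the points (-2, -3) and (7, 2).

Arc-length functional: J[y] = ∫ sqrt(1 + (y')^2) dx.
Lagrangian L = sqrt(1 + (y')^2) has no explicit y dependence, so ∂L/∂y = 0 and the Euler-Lagrange equation gives
    d/dx( y' / sqrt(1 + (y')^2) ) = 0  ⇒  y' / sqrt(1 + (y')^2) = const.
Hence y' is constant, so y(x) is affine.
Fitting the endpoints (-2, -3) and (7, 2):
    slope m = (2 − (-3)) / (7 − (-2)) = 5/9,
    intercept c = (-3) − m·(-2) = -17/9.
Extremal: y(x) = (5/9) x - 17/9.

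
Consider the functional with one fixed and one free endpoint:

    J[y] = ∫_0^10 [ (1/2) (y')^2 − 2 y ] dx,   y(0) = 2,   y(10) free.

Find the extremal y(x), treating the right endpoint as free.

The Lagrangian L = (1/2) (y')^2 − 2 y gives
    ∂L/∂y = −2,   ∂L/∂y' = y'.
Euler-Lagrange: d/dx(y') − (−2) = 0, i.e. y'' + 2 = 0, so
    y(x) = −(2/2) x^2 + C1 x + C2.
Fixed left endpoint y(0) = 2 ⇒ C2 = 2.
The right endpoint x = 10 is free, so the natural (transversality) condition is ∂L/∂y' |_{x=10} = 0, i.e. y'(10) = 0.
Compute y'(x) = −2 x + C1, so y'(10) = −20 + C1 = 0 ⇒ C1 = 20.
Therefore the extremal is
    y(x) = −x^2 + 20 x + 2.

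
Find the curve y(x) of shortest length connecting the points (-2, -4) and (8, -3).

Arc-length functional: J[y] = ∫ sqrt(1 + (y')^2) dx.
Lagrangian L = sqrt(1 + (y')^2) has no explicit y dependence, so ∂L/∂y = 0 and the Euler-Lagrange equation gives
    d/dx( y' / sqrt(1 + (y')^2) ) = 0  ⇒  y' / sqrt(1 + (y')^2) = const.
Hence y' is constant, so y(x) is affine.
Fitting the endpoints (-2, -4) and (8, -3):
    slope m = ((-3) − (-4)) / (8 − (-2)) = 1/10,
    intercept c = (-4) − m·(-2) = -19/5.
Extremal: y(x) = (1/10) x - 19/5.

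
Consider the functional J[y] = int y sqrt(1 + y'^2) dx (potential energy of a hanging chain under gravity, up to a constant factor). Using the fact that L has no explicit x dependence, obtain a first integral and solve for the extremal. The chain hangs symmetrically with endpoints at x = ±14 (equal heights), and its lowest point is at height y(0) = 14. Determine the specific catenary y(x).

The Lagrangian L(y, y') = y sqrt(1 + y'^2) has no explicit x dependence, so the Beltrami identity applies:
    L − y' ∂L/∂y' = C.
Compute ∂L/∂y' = y · y' / sqrt(1 + y'^2). Then
    L − y' ∂L/∂y'
    = y sqrt(1 + y'^2) − y · y'^2 / sqrt(1 + y'^2)
    = y (1 + y'^2 − y'^2) / sqrt(1 + y'^2)
    = y / sqrt(1 + y'^2) = C.
Squaring gives y^2 = C^2 (1 + y'^2), i.e.
    y'^2 = y^2 / C^2 − 1.
Separating variables,
    dy / sqrt(y^2 − C^2) = dx / C,
and integrating gives arccosh(y / C) = (x − a)/C, so
    y(x) = C cosh((x − a)/C),
the catenary. The constants C and a are fixed by the two endpoint conditions (and, for the hanging-chain problem, the length constraint selects C).
Now fit the given data. The endpoints x = ±14 are symmetric at equal height, so the catenary is even about its minimum: a = 0 and y(x) = C cosh(x/C). The lowest point is y(0) = C cosh(0) = C, and we are told y(0) = 14, so C = 14. Therefore
    y(x) = 14 cosh(x/14),
and at the endpoints
    y(±14) = 14 cosh(14/14).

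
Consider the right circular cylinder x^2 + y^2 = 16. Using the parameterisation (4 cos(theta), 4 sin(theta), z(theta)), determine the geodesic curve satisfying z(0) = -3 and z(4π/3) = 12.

Parameterise the cylinder of radius R = 4 as
    r(θ) = (4 cos θ, 4 sin θ, z(θ)).
The arc-length element is
    ds = sqrt(16 + (dz/dθ)^2) dθ,
so the Lagrangian is L = sqrt(16 + z'^2).
L depends on z' only, not on z or θ, so ∂L/∂z = 0 and
    ∂L/∂z' = z' / sqrt(16 + z'^2).
The Euler-Lagrange equation gives
    d/dθ( z' / sqrt(16 + z'^2) ) = 0,
so z' is constant. Integrating once:
    z(θ) = a θ + b,
a helix on the cylinder (a straight line when the cylinder is unrolled). The constants a, b are determined by the endpoint conditions.
With endpoint conditions z(0) = -3 and z(4π/3) = 12: from z(0) = b we get b = -3, and a·4π/3 + -3 = 12 gives a = 45/(4π), so
    z(θ) = (45/(4π)) θ − 3.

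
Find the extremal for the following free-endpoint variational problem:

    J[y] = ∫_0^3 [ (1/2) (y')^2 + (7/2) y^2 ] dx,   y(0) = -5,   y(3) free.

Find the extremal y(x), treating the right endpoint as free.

The Lagrangian L = (1/2) (y')^2 + (7/2) y^2 gives
    ∂L/∂y = 7 y,   ∂L/∂y' = y'.
Euler-Lagrange: y'' − 7 y = 0.
With k = sqrt(7), the general solution is
    y(x) = A cosh(sqrt(7) x) + B sinh(sqrt(7) x).
Fixed left endpoint y(0) = -5 ⇒ A = -5.
The right endpoint x = 3 is free, so the natural (transversality) condition is ∂L/∂y' |_{x=3} = 0, i.e. y'(3) = 0.
Compute y'(x) = A k sinh(k x) + B k cosh(k x), so
    y'(3) = A k sinh(k·3) + B k cosh(k·3) = 0
    ⇒ B = −A tanh(k·3) = 5 tanh(sqrt(7)·3).
Therefore the extremal is
    y(x) = −5 cosh(sqrt(7) x) + 5 tanh(sqrt(7)·3) sinh(sqrt(7) x).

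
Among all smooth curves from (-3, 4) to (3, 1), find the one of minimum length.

Arc-length functional: J[y] = ∫ sqrt(1 + (y')^2) dx.
Lagrangian L = sqrt(1 + (y')^2) has no explicit y dependence, so ∂L/∂y = 0 and the Euler-Lagrange equation gives
    d/dx( y' / sqrt(1 + (y')^2) ) = 0  ⇒  y' / sqrt(1 + (y')^2) = const.
Hence y' is constant, so y(x) is affine.
Fitting the endpoints (-3, 4) and (3, 1):
    slope m = (1 − 4) / (3 − (-3)) = -1/2,
    intercept c = 4 − m·(-3) = 5/2.
Extremal: y(x) = (-1/2) x + 5/2.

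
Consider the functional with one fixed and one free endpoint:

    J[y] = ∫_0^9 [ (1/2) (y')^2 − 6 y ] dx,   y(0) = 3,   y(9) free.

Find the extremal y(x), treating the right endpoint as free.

The Lagrangian L = (1/2) (y')^2 − 6 y gives
    ∂L/∂y = −6,   ∂L/∂y' = y'.
Euler-Lagrange: d/dx(y') − (−6) = 0, i.e. y'' + 6 = 0, so
    y(x) = −(6/2) x^2 + C1 x + C2.
Fixed left endpoint y(0) = 3 ⇒ C2 = 3.
The right endpoint x = 9 is free, so the natural (transversality) condition is ∂L/∂y' |_{x=9} = 0, i.e. y'(9) = 0.
Compute y'(x) = −6 x + C1, so y'(9) = −54 + C1 = 0 ⇒ C1 = 54.
Therefore the extremal is
    y(x) = −3 x^2 + 54 x + 3.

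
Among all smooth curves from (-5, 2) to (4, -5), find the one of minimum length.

Arc-length functional: J[y] = ∫ sqrt(1 + (y')^2) dx.
Lagrangian L = sqrt(1 + (y')^2) has no explicit y dependence, so ∂L/∂y = 0 and the Euler-Lagrange equation gives
    d/dx( y' / sqrt(1 + (y')^2) ) = 0  ⇒  y' / sqrt(1 + (y')^2) = const.
Hence y' is constant, so y(x) is affine.
Fitting the endpoints (-5, 2) and (4, -5):
    slope m = ((-5) − 2) / (4 − (-5)) = -7/9,
    intercept c = 2 − m·(-5) = -17/9.
Extremal: y(x) = (-7/9) x - 17/9.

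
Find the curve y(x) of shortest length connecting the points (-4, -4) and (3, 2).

Arc-length functional: J[y] = ∫ sqrt(1 + (y')^2) dx.
Lagrangian L = sqrt(1 + (y')^2) has no explicit y dependence, so ∂L/∂y = 0 and the Euler-Lagrange equation gives
    d/dx( y' / sqrt(1 + (y')^2) ) = 0  ⇒  y' / sqrt(1 + (y')^2) = const.
Hence y' is constant, so y(x) is affine.
Fitting the endpoints (-4, -4) and (3, 2):
    slope m = (2 − (-4)) / (3 − (-4)) = 6/7,
    intercept c = (-4) − m·(-4) = -4/7.
Extremal: y(x) = (6/7) x - 4/7.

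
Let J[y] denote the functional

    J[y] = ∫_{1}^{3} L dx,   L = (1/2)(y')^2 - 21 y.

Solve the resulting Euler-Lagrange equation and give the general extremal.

The Lagrangian is L = (1/2)(y')^2 - 21 y.
∂L/∂y = -21.
∂L/∂y' = y'.
The Euler-Lagrange equation d/dx(∂L/∂y') − ∂L/∂y = 0 becomes:
    y'' + 21 = 0
General solution: y(x) = -(21/2) x^2 + A x + B, where A and B are arbitrary constants fixed by the endpoint conditions.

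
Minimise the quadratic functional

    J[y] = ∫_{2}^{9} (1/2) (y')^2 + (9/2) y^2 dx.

The Lagrangian is L = (1/2) (y')^2 + (9/2) y^2.
Compute ∂L/∂y = 9y, ∂L/∂y' = y'.
The Euler-Lagrange equation d/dx(∂L/∂y') − ∂L/∂y = 0 reduces to
    y'' − 9 y = 0.
Its general solution is
    y(x) = A e^(3x) + B e^(−3x),
with A, B fixed by the endpoint conditions.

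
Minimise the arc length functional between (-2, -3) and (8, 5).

Arc-length functional: J[y] = ∫ sqrt(1 + (y')^2) dx.
Lagrangian L = sqrt(1 + (y')^2) has no explicit y dependence, so ∂L/∂y = 0 and the Euler-Lagrange equation gives
    d/dx( y' / sqrt(1 + (y')^2) ) = 0  ⇒  y' / sqrt(1 + (y')^2) = const.
Hence y' is constant, so y(x) is affine.
Fitting the endpoints (-2, -3) and (8, 5):
    slope m = (5 − (-3)) / (8 − (-2)) = 4/5,
    intercept c = (-3) − m·(-2) = -7/5.
Extremal: y(x) = (4/5) x - 7/5.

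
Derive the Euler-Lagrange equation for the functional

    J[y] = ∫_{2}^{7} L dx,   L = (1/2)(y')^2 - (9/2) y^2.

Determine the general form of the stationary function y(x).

The Lagrangian is L = (1/2)(y')^2 - (9/2) y^2.
∂L/∂y = -9y.
∂L/∂y' = y'.
The Euler-Lagrange equation d/dx(∂L/∂y') − ∂L/∂y = 0 becomes:
    y'' + 9 y = 0
General solution: y(x) = A sin(3x) + B cos(3x), where A and B are arbitrary constants fixed by the endpoint conditions.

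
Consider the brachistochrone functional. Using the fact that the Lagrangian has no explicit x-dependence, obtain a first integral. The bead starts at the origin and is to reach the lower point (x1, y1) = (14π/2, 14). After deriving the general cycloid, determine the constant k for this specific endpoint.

The Lagrangian L = sqrt((1 + y'^2) / y) has no explicit x dependence, so the Beltrami identity applies:
    L − y' ∂L/∂y' = C.
Compute ∂L/∂y' = y' / sqrt(y (1 + y'^2)).
Substitute:
    sqrt((1 + y'^2)/y) − y'·y' / sqrt(y (1 + y'^2))
    = (1 + y'^2) / sqrt(y (1 + y'^2)) − y'^2 / sqrt(y (1 + y'^2))
    = 1 / sqrt(y (1 + y'^2)) = C.
Squaring and rearranging gives the first integral
    y (1 + y'^2) = 1/C^2 =: k   (constant).
Solving this first-order ODE by the substitution
    y = (k/2)(1 − cos θ)
yields the cycloid parameterisation
    x(θ) = (k/2)(θ − sin θ),   y(θ) = (k/2)(1 − cos θ).
The constant k is fixed by the endpoint condition.
Now fit the given lower endpoint (x1, y1) = (14π/2, 14). At the bottom of the first arch (θ = π), the parametric equations give
    y(π) = (k/2)(1 − cos π) = k,
    x(π) = (k/2)(π − sin π) = kπ/2.
Matching y(π) = 14 gives k = 14, consistent with x(π) = 14π/2. Therefore the specific cycloid is
    x(θ) = (14/2)(θ − sin θ),   y(θ) = (14/2)(1 − cos θ).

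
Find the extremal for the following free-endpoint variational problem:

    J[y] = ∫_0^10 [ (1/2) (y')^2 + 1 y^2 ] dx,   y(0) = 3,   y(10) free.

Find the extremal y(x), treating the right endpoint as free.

The Lagrangian L = (1/2) (y')^2 + 1 y^2 gives
    ∂L/∂y = 2 y,   ∂L/∂y' = y'.
Euler-Lagrange: y'' − 2 y = 0.
With k = sqrt(2), the general solution is
    y(x) = A cosh(sqrt(2) x) + B sinh(sqrt(2) x).
Fixed left endpoint y(0) = 3 ⇒ A = 3.
The right endpoint x = 10 is free, so the natural (transversality) condition is ∂L/∂y' |_{x=10} = 0, i.e. y'(10) = 0.
Compute y'(x) = A k sinh(k x) + B k cosh(k x), so
    y'(10) = A k sinh(k·10) + B k cosh(k·10) = 0
    ⇒ B = −A tanh(k·10) = − 3 tanh(sqrt(2)·10).
Therefore the extremal is
    y(x) = 3 cosh(sqrt(2) x) − 3 tanh(sqrt(2)·10) sinh(sqrt(2) x).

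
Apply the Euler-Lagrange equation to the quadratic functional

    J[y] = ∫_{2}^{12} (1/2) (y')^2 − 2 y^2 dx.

The Lagrangian is L = (1/2) (y')^2 − 2 y^2.
Compute ∂L/∂y = -4y, ∂L/∂y' = y'.
The Euler-Lagrange equation d/dx(∂L/∂y') − ∂L/∂y = 0 reduces to
    y'' + 4 y = 0.
Its general solution is
    y(x) = A sin(2x) + B cos(2x),
with A, B fixed by the endpoint conditions.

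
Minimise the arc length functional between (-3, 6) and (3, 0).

Arc-length functional: J[y] = ∫ sqrt(1 + (y')^2) dx.
Lagrangian L = sqrt(1 + (y')^2) has no explicit y dependence, so ∂L/∂y = 0 and the Euler-Lagrange equation gives
    d/dx( y' / sqrt(1 + (y')^2) ) = 0  ⇒  y' / sqrt(1 + (y')^2) = const.
Hence y' is constant, so y(x) is affine.
Fitting the endpoints (-3, 6) and (3, 0):
    slope m = (0 − 6) / (3 − (-3)) = -1,
    intercept c = 6 − m·(-3) = 3.
Extremal: y(x) = -x + 3.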